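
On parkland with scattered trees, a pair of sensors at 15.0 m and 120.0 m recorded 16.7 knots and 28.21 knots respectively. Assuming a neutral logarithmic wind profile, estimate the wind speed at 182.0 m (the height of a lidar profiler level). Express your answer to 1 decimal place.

30.5 knots

Log law: V ∝ ln(z/z₀). From the pair, with r = V₁/V₂ = 0.59199,
ln z₀ = (ln z₁ − r·ln z₂)/(1 − r) = (2.7081 − 0.59199×4.7875)/0.40801 = -0.3090 → z₀ = 0.7342 m
V₃ = V₁ · ln(z₃/z₀)/ln(z₁/z₀) = 16.7 × 5.5130/3.0171 = 30.5155 knots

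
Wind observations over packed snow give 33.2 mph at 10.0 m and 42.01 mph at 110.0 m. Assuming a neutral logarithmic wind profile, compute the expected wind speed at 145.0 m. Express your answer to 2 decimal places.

43.02 mph

Log law: V ∝ ln(z/z₀). From the pair, with r = V₁/V₂ = 0.79029,
ln z₀ = (ln z₁ − r·ln z₂)/(1 − r) = (2.3026 − 0.79029×4.7005)/0.20971 = -6.7338 → z₀ = 0.001190 m
V₃ = V₁ · ln(z₃/z₀)/ln(z₁/z₀) = 33.2 × 11.7105/9.0363 = 43.0250 mph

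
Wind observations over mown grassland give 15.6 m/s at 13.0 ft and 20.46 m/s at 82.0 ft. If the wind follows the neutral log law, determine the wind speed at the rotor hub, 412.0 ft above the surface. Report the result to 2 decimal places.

Log law: V ∝ ln(z/z₀). From the pair, with r = V₁/V₂ = 0.76246,
ln z₀ = (ln z₁ − r·ln z₂)/(1 − r) = (2.5649 − 0.76246×4.4067)/0.23754 = -3.3469 → z₀ = 0.03519 ft
V₃ = V₁ · ln(z₃/z₀)/ln(z₁/z₀) = 15.6 × 9.3679/5.9119 = 24.7198 m/s

24.72 m/s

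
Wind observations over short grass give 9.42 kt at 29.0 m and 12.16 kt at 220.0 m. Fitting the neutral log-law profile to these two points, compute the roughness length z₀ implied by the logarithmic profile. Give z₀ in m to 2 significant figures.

z₀ ≈ 0.027 m

Log law: V(z) ∝ ln(z/z₀). With r = V₁/V₂ = 9.42/12.16 = 0.77467,
r · ln(z₂/z₀) = ln(z₁/z₀) ⇒ ln z₀ = (ln z₁ − r·ln z₂)/(1 − r)
ln z₀ = (3.36730 − 0.77467×5.39363) / 0.22533 = -3.5991
z₀ = exp(-3.5991) = 0.02735 m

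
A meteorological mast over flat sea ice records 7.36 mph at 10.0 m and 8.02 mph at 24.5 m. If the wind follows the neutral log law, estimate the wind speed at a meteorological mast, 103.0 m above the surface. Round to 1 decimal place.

Log law: V ∝ ln(z/z₀). From the pair, with r = V₁/V₂ = 0.91771,
ln z₀ = (ln z₁ − r·ln z₂)/(1 − r) = (2.3026 − 0.91771×3.1987)/0.08229 = -7.6902 → z₀ = 0.0004573 m
V₃ = V₁ · ln(z₃/z₀)/ln(z₁/z₀) = 7.36 × 12.3249/9.9927 = 9.0777 mph

9.1 mph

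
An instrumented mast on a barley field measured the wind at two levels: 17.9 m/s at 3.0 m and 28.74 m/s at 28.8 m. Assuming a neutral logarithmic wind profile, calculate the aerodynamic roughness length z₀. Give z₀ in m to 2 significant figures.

z₀ ≈ 0.072 m

Log law: V(z) ∝ ln(z/z₀). With r = V₁/V₂ = 17.9/28.74 = 0.62283,
r · ln(z₂/z₀) = ln(z₁/z₀) ⇒ ln z₀ = (ln z₁ − r·ln z₂)/(1 − r)
ln z₀ = (1.09861 − 0.62283×3.36038) / 0.37717 = -2.6362
z₀ = exp(-2.6362) = 0.07163 m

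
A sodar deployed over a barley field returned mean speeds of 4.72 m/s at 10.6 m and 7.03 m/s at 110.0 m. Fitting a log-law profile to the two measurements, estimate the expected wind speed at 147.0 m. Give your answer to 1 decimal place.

Log law: V ∝ ln(z/z₀). From the pair, with r = V₁/V₂ = 0.67141,
ln z₀ = (ln z₁ − r·ln z₂)/(1 − r) = (2.3609 − 0.67141×4.7005)/0.32859 = -2.4197 → z₀ = 0.08895 m
V₃ = V₁ · ln(z₃/z₀)/ln(z₁/z₀) = 4.72 × 7.4101/4.7805 = 7.3163 m/s

7.3 m/s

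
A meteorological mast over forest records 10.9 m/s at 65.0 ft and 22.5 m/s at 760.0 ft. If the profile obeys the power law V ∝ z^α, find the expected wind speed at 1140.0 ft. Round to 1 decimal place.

First find α: α = ln(V₂/V₁)/ln(z₂/z₁) = ln(22.5/10.9)/ln(760.0/65.0) = 0.72475/2.45893 = 0.2947
Extrapolate from 760.0 ft to 1140.0 ft: V₃ = 22.5 × (1140.0/760.0)^0.2947 = 22.5 × 1.1269 = 25.3562 m/s

25.4 m/s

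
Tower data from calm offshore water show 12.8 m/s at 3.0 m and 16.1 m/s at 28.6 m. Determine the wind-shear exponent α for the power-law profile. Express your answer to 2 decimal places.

Power law: V₂/V₁ = (z₂/z₁)^α ⇒ α = ln(V₂/V₁) / ln(z₂/z₁)
α = ln(16.1/12.8) / ln(28.6/3.0) = ln(1.2578) / ln(9.5333)
  = 0.22937 / 2.25479 = 0.10173

α ≈ 0.10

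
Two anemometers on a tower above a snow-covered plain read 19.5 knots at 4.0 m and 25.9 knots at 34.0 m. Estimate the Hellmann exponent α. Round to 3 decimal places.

α ≈ 0.133

Power law: V₂/V₁ = (z₂/z₁)^α ⇒ α = ln(V₂/V₁) / ln(z₂/z₁)
α = ln(25.9/19.5) / ln(34.0/4.0) = ln(1.3282) / ln(8.5000)
  = 0.28383 / 2.14007 = 0.13263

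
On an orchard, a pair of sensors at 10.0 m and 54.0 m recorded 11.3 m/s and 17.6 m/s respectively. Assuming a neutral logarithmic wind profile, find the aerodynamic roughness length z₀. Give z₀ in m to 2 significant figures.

z₀ ≈ 0.49 m

Log law: V(z) ∝ ln(z/z₀). With r = V₁/V₂ = 11.3/17.6 = 0.64205,
r · ln(z₂/z₀) = ln(z₁/z₀) ⇒ ln z₀ = (ln z₁ − r·ln z₂)/(1 − r)
ln z₀ = (2.30259 − 0.64205×3.98898) / 0.35795 = -0.7222
z₀ = exp(-0.7222) = 0.4857 m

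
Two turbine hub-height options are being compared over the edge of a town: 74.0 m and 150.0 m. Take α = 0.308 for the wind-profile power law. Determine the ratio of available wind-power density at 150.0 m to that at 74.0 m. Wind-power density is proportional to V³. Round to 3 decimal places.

1.921

Speed ratio: V_B/V_A = (z_B/z_A)^α = (150.0/74.0)^0.308 = (2.0270)^0.308 = 1.24312
Power-density ratio: P_B/P_A = (V_B/V_A)³ = (1.24312)³ = 1.92105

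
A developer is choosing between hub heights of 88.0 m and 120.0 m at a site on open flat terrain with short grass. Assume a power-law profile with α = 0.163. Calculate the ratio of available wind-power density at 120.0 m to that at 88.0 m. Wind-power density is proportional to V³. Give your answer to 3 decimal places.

1.164

Speed ratio: V_B/V_A = (z_B/z_A)^α = (120.0/88.0)^0.163 = (1.3636)^0.163 = 1.05185
Power-density ratio: P_B/P_A = (V_B/V_A)³ = (1.05185)³ = 1.16377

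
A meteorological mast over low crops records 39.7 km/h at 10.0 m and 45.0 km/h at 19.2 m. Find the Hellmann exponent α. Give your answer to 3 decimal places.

Power law: V₂/V₁ = (z₂/z₁)^α ⇒ α = ln(V₂/V₁) / ln(z₂/z₁)
α = ln(45.0/39.7) / ln(19.2/10.0) = ln(1.1335) / ln(1.9200)
  = 0.12531 / 0.65233 = 0.19210

α ≈ 0.192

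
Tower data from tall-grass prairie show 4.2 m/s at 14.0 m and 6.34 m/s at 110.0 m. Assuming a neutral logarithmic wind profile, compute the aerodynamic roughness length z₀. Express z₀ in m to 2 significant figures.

Log law: V(z) ∝ ln(z/z₀). With r = V₁/V₂ = 4.2/6.34 = 0.66246,
r · ln(z₂/z₀) = ln(z₁/z₀) ⇒ ln z₀ = (ln z₁ − r·ln z₂)/(1 − r)
ln z₀ = (2.63906 − 0.66246×4.70048) / 0.33754 = -1.4067
z₀ = exp(-1.4067) = 0.2449 m

z₀ ≈ 0.24 m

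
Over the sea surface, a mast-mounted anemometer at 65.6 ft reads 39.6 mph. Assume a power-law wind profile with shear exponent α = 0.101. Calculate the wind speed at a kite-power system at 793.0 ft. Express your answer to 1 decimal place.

50.9 mph

Power-law profile: V₂ = V₁ · (z₂/z₁)^α
V₂ = 39.6 × (793.0/65.6)^0.101 = 39.6 × (12.0884)^0.101
    = 39.6 × 1.2862 = 50.9348 mph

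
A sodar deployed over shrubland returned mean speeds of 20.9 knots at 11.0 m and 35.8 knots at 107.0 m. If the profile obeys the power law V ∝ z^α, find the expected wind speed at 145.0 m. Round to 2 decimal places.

First find α: α = ln(V₂/V₁)/ln(z₂/z₁) = ln(35.8/20.9)/ln(107.0/11.0) = 0.53820/2.27493 = 0.2366
Extrapolate from 107.0 m to 145.0 m: V₃ = 35.8 × (145.0/107.0)^0.2366 = 35.8 × 1.0745 = 38.4687 knots

38.47 knots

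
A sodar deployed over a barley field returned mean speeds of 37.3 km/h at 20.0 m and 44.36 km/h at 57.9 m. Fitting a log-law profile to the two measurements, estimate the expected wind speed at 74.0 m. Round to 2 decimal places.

45.99 km/h

Log law: V ∝ ln(z/z₀). From the pair, with r = V₁/V₂ = 0.84085,
ln z₀ = (ln z₁ − r·ln z₂)/(1 − r) = (2.9957 − 0.84085×4.0587)/0.15915 = -2.6203 → z₀ = 0.07278 m
V₃ = V₁ · ln(z₃/z₀)/ln(z₁/z₀) = 37.3 × 6.9244/5.6161 = 45.9895 km/h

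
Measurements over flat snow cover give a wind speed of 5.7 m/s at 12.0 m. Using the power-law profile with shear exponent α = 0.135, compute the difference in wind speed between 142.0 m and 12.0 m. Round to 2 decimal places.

2.26 m/s

Power law: V₂ = V₁ · (z₂/z₁)^α = 5.7 × (11.8333)^0.135 = 7.9569 m/s
ΔV = 7.9569 − 5.7 = 2.2569 m/s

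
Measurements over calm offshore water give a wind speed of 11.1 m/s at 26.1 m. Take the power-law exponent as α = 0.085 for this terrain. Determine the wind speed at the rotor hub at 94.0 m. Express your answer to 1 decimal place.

Power-law profile: V₂ = V₁ · (z₂/z₁)^α
V₂ = 11.1 × (94.0/26.1)^0.085 = 11.1 × (3.6015)^0.085
    = 11.1 × 1.1151 = 12.3773 m/s

12.4 m/s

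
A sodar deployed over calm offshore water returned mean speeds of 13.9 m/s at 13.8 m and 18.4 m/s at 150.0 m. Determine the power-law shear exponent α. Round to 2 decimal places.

α ≈ 0.12

Power law: V₂/V₁ = (z₂/z₁)^α ⇒ α = ln(V₂/V₁) / ln(z₂/z₁)
α = ln(18.4/13.9) / ln(150.0/13.8) = ln(1.3237) / ln(10.8696)
  = 0.28046 / 2.38597 = 0.11755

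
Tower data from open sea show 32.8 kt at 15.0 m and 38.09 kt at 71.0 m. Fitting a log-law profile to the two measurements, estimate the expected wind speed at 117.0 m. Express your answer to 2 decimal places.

Log law: V ∝ ln(z/z₀). From the pair, with r = V₁/V₂ = 0.86112,
ln z₀ = (ln z₁ − r·ln z₂)/(1 − r) = (2.7081 − 0.86112×4.2627)/0.13888 = -6.9312 → z₀ = 0.0009768 m
V₃ = V₁ · ln(z₃/z₀)/ln(z₁/z₀) = 32.8 × 11.6934/9.6393 = 39.7896 kt

39.79 kt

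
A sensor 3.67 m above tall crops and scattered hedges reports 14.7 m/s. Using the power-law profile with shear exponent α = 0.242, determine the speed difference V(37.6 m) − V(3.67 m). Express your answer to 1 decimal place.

Power law: V₂ = V₁ · (z₂/z₁)^α = 14.7 × (10.2452)^0.242 = 25.8145 m/s
ΔV = 25.8145 − 14.7 = 11.1145 m/s

11.1 m/s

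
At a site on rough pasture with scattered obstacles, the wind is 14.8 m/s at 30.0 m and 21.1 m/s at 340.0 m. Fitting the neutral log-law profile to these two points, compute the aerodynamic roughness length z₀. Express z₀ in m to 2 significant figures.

z₀ ≈ 0.10 m

Log law: V(z) ∝ ln(z/z₀). With r = V₁/V₂ = 14.8/21.1 = 0.70142,
r · ln(z₂/z₀) = ln(z₁/z₀) ⇒ ln z₀ = (ln z₁ − r·ln z₂)/(1 − r)
ln z₀ = (3.40120 − 0.70142×5.82895) / 0.29858 = -2.3021
z₀ = exp(-2.3021) = 0.1001 m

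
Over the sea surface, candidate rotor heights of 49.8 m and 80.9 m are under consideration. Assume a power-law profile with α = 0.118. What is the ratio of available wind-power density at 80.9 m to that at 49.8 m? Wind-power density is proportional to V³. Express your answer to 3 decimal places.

Speed ratio: V_B/V_A = (z_B/z_A)^α = (80.9/49.8)^0.118 = (1.6245)^0.118 = 1.05892
Power-density ratio: P_B/P_A = (V_B/V_A)³ = (1.05892)³ = 1.18739

1.187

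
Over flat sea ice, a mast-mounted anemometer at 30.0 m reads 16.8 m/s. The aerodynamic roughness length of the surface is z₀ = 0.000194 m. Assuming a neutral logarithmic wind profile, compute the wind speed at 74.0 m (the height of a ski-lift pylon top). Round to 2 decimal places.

Log law: V(z) ∝ ln(z/z₀), so V₂/V₁ = ln(z₂/z₀) / ln(z₁/z₀).
ln(74.0/0.000194) = 12.8517, ln(30.0/0.000194) = 11.9488
V₂ = 16.8 × 12.8517/11.9488 = 16.8 × 1.0756 = 18.0694 m/s

18.07 m/s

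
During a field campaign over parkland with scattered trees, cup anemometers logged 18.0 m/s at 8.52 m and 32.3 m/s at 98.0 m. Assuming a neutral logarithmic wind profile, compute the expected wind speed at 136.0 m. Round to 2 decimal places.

34.22 m/s

Log law: V ∝ ln(z/z₀). From the pair, with r = V₁/V₂ = 0.55728,
ln z₀ = (ln z₁ − r·ln z₂)/(1 − r) = (2.1424 − 0.55728×4.5850)/0.44272 = -0.9321 → z₀ = 0.3937 m
V₃ = V₁ · ln(z₃/z₀)/ln(z₁/z₀) = 18.0 × 5.8448/3.0745 = 34.2185 m/s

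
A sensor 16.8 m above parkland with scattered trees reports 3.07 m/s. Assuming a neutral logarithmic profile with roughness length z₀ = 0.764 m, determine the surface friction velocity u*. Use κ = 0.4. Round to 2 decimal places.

u* ≈ 0.40 m/s

Log law: V(z) = (u*/κ) · ln(z/z₀) ⇒ u* = κ · V / ln(z/z₀)
u* = 0.4 × 3.07 / ln(16.8/0.764) = 0.4 × 3.07 / 3.0906
   = 1.2280 / 3.0906 = 0.3973 m/s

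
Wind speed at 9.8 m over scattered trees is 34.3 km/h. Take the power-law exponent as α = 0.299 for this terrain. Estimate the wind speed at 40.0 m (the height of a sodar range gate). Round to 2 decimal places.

52.23 km/h

Power-law profile: V₂ = V₁ · (z₂/z₁)^α
V₂ = 34.3 × (40.0/9.8)^0.299 = 34.3 × (4.0816)^0.299
    = 34.3 × 1.5228 = 52.2316 km/h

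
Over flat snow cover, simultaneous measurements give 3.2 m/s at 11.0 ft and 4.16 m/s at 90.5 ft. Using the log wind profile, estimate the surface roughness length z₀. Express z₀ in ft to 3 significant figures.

Log law: V(z) ∝ ln(z/z₀). With r = V₁/V₂ = 3.2/4.16 = 0.76923,
r · ln(z₂/z₀) = ln(z₁/z₀) ⇒ ln z₀ = (ln z₁ − r·ln z₂)/(1 − r)
ln z₀ = (2.39790 − 0.76923×4.50535) / 0.23077 = -4.6270
z₀ = exp(-4.6270) = 0.009785 ft

z₀ ≈ 0.00978 ft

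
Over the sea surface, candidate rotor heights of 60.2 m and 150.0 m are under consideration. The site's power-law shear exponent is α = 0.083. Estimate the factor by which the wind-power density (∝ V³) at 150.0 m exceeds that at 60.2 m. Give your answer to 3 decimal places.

1.255

Speed ratio: V_B/V_A = (z_B/z_A)^α = (150.0/60.2)^0.083 = (2.4917)^0.083 = 1.07872
Power-density ratio: P_B/P_A = (V_B/V_A)³ = (1.07872)³ = 1.25524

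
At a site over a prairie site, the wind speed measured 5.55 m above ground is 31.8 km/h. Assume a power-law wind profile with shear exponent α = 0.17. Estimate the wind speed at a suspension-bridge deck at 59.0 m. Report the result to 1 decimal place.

Power-law profile: V₂ = V₁ · (z₂/z₁)^α
V₂ = 31.8 × (59.0/5.55)^0.17 = 31.8 × (10.6306)^0.17
    = 31.8 × 1.4946 = 47.5272 km/h

47.5 km/h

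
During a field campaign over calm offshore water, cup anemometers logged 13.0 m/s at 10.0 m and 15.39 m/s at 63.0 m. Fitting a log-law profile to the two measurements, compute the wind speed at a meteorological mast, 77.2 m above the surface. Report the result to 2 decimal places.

15.65 m/s

Log law: V ∝ ln(z/z₀). From the pair, with r = V₁/V₂ = 0.84470,
ln z₀ = (ln z₁ − r·ln z₂)/(1 − r) = (2.3026 − 0.84470×4.1431)/0.15530 = -7.7088 → z₀ = 0.0004489 m
V₃ = V₁ · ln(z₃/z₀)/ln(z₁/z₀) = 13.0 × 12.0552/10.0114 = 15.6539 m/s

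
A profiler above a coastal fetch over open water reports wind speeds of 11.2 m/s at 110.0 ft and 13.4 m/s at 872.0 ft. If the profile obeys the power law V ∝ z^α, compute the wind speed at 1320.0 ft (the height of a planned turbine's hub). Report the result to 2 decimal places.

13.89 m/s

First find α: α = ln(V₂/V₁)/ln(z₂/z₁) = ln(13.4/11.2)/ln(872.0/110.0) = 0.17934/2.07031 = 0.0866
Extrapolate from 872.0 ft to 1320.0 ft: V₃ = 13.4 × (1320.0/872.0)^0.0866 = 13.4 × 1.0366 = 13.8900 m/s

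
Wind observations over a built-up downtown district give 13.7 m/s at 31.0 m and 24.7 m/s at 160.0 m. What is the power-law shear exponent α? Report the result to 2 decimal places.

α ≈ 0.36

Power law: V₂/V₁ = (z₂/z₁)^α ⇒ α = ln(V₂/V₁) / ln(z₂/z₁)
α = ln(24.7/13.7) / ln(160.0/31.0) = ln(1.8029) / ln(5.1613)
  = 0.58941 / 1.64119 = 0.35913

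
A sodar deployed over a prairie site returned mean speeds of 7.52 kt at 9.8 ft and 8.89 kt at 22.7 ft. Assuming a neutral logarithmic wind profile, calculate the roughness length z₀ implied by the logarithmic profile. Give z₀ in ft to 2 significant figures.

Log law: V(z) ∝ ln(z/z₀). With r = V₁/V₂ = 7.52/8.89 = 0.84589,
r · ln(z₂/z₀) = ln(z₁/z₀) ⇒ ln z₀ = (ln z₁ − r·ln z₂)/(1 − r)
ln z₀ = (2.28238 − 0.84589×3.12236) / 0.15411 = -2.3283
z₀ = exp(-2.3283) = 0.09746 ft

z₀ ≈ 0.097 ft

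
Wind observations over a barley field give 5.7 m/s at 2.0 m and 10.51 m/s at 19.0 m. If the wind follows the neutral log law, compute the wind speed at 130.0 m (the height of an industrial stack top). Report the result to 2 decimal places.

14.62 m/s

Log law: V ∝ ln(z/z₀). From the pair, with r = V₁/V₂ = 0.54234,
ln z₀ = (ln z₁ − r·ln z₂)/(1 − r) = (0.6931 − 0.54234×2.9444)/0.45766 = -1.9747 → z₀ = 0.1388 m
V₃ = V₁ · ln(z₃/z₀)/ln(z₁/z₀) = 5.7 × 6.8422/2.6679 = 14.6188 m/s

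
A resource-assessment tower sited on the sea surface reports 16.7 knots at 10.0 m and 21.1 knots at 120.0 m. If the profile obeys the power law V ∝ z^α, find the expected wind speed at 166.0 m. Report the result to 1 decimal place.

First find α: α = ln(V₂/V₁)/ln(z₂/z₁) = ln(21.1/16.7)/ln(120.0/10.0) = 0.23386/2.48491 = 0.0941
Extrapolate from 120.0 m to 166.0 m: V₃ = 21.1 × (166.0/120.0)^0.0941 = 21.1 × 1.0310 = 21.7543 knots

21.8 knots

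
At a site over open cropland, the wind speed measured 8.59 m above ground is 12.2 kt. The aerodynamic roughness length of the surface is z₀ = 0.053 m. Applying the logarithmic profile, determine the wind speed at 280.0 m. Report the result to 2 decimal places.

Log law: V(z) ∝ ln(z/z₀), so V₂/V₁ = ln(z₂/z₀) / ln(z₁/z₀).
ln(280.0/0.053) = 8.5723, ln(8.59/0.053) = 5.0881
V₂ = 12.2 × 8.5723/5.0881 = 12.2 × 1.6848 = 20.5543 kt

20.55 kt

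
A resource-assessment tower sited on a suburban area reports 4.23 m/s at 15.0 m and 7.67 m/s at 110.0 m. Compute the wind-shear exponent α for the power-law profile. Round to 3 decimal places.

Power law: V₂/V₁ = (z₂/z₁)^α ⇒ α = ln(V₂/V₁) / ln(z₂/z₁)
α = ln(7.67/4.23) / ln(110.0/15.0) = ln(1.8132) / ln(7.3333)
  = 0.59511 / 1.99243 = 0.29869

α ≈ 0.299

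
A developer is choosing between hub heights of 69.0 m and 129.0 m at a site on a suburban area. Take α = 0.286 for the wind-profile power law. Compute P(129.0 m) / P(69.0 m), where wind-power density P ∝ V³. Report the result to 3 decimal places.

Speed ratio: V_B/V_A = (z_B/z_A)^α = (129.0/69.0)^0.286 = (1.8696)^0.286 = 1.19596
Power-density ratio: P_B/P_A = (V_B/V_A)³ = (1.19596)³ = 1.71062

1.711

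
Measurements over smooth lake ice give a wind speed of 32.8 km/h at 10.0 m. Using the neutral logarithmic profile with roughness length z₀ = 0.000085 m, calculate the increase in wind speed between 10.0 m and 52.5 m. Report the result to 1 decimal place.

Log law: V₂ = V₁ · ln(z₂/z₀)/ln(z₁/z₀) = 32.8 × 13.3337/11.6754 = 37.4585 km/h
ΔV = 37.4585 − 32.8 = 4.6585 km/h

4.7 km/h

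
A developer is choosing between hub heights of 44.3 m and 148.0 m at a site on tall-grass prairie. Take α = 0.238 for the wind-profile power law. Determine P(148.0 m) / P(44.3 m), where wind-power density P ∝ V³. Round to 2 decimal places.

Speed ratio: V_B/V_A = (z_B/z_A)^α = (148.0/44.3)^0.238 = (3.3409)^0.238 = 1.33253
Power-density ratio: P_B/P_A = (V_B/V_A)³ = (1.33253)³ = 2.36611

2.37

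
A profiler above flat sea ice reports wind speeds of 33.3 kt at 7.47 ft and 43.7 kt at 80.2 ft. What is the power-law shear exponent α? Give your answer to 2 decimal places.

α ≈ 0.11

Power law: V₂/V₁ = (z₂/z₁)^α ⇒ α = ln(V₂/V₁) / ln(z₂/z₁)
α = ln(43.7/33.3) / ln(80.2/7.47) = ln(1.3123) / ln(10.7363)
  = 0.27179 / 2.37363 = 0.11450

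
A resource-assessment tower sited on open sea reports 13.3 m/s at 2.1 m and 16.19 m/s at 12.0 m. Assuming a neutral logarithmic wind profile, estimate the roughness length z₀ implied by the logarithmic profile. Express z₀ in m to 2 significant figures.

Log law: V(z) ∝ ln(z/z₀). With r = V₁/V₂ = 13.3/16.19 = 0.82149,
r · ln(z₂/z₀) = ln(z₁/z₀) ⇒ ln z₀ = (ln z₁ − r·ln z₂)/(1 − r)
ln z₀ = (0.74194 − 0.82149×2.48491) / 0.17851 = -7.2793
z₀ = exp(-7.2793) = 0.0006896 m

z₀ ≈ 0.00069 m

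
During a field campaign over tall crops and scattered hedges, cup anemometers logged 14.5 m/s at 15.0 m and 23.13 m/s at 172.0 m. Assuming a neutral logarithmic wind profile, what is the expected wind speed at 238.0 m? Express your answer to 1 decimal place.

24.3 m/s

Log law: V ∝ ln(z/z₀). From the pair, with r = V₁/V₂ = 0.62689,
ln z₀ = (ln z₁ − r·ln z₂)/(1 − r) = (2.7081 − 0.62689×5.1475)/0.37311 = -1.3907 → z₀ = 0.2489 m
V₃ = V₁ · ln(z₃/z₀)/ln(z₁/z₀) = 14.5 × 6.8629/4.0987 = 24.2790 m/s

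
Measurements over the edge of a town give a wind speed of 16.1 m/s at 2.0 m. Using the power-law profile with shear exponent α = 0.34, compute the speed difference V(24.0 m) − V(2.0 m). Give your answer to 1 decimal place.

Power law: V₂ = V₁ · (z₂/z₁)^α = 16.1 × (12.0000)^0.34 = 37.4755 m/s
ΔV = 37.4755 − 16.1 = 21.3755 m/s

21.4 m/s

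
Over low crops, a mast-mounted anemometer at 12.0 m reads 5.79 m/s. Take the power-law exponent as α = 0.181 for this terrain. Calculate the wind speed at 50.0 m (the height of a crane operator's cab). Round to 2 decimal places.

7.50 m/s

Power-law profile: V₂ = V₁ · (z₂/z₁)^α
V₂ = 5.79 × (50.0/12.0)^0.181 = 5.79 × (4.1667)^0.181
    = 5.79 × 1.2947 = 7.4965 m/s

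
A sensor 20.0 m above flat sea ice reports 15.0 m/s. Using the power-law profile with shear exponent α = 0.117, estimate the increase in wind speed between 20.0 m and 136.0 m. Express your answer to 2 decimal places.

3.77 m/s

Power law: V₂ = V₁ · (z₂/z₁)^α = 15.0 × (6.8000)^0.117 = 18.7713 m/s
ΔV = 18.7713 − 15.0 = 3.7713 m/s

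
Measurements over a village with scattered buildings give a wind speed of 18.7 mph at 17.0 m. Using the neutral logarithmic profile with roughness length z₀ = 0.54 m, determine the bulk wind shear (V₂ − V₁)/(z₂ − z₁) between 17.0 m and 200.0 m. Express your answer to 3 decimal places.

Log law: V₂ = V₁ · ln(z₂/z₀)/ln(z₁/z₀) = 18.7 × 5.9145/3.4494 = 32.0639 mph
ΔV/Δz = (32.0639 − 18.7)/(200.0 − 17.0) = 13.3639/183.0000 = 0.07303 mph/m

0.073 mph/m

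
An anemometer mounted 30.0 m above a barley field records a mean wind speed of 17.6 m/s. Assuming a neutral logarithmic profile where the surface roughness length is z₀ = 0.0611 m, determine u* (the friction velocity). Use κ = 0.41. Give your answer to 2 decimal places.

u* ≈ 1.16 m/s

Log law: V(z) = (u*/κ) · ln(z/z₀) ⇒ u* = κ · V / ln(z/z₀)
u* = 0.41 × 17.6 / ln(30.0/0.0611) = 0.41 × 17.6 / 6.1964
   = 7.2160 / 6.1964 = 1.1645 m/s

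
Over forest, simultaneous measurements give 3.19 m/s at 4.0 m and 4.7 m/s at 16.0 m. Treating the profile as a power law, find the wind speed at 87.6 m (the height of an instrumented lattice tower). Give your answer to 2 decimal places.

7.56 m/s

First find α: α = ln(V₂/V₁)/ln(z₂/z₁) = ln(4.7/3.19)/ln(16.0/4.0) = 0.38754/1.38629 = 0.2796
Extrapolate from 16.0 m to 87.6 m: V₃ = 4.7 × (87.6/16.0)^0.2796 = 4.7 × 1.6085 = 7.5599 m/s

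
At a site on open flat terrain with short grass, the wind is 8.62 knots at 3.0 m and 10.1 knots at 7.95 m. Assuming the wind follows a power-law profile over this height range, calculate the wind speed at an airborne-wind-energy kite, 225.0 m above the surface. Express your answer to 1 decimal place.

17.4 knots

First find α: α = ln(V₂/V₁)/ln(z₂/z₁) = ln(10.1/8.62)/ln(7.95/3.0) = 0.15845/0.97456 = 0.1626
Extrapolate from 7.95 m to 225.0 m: V₃ = 10.1 × (225.0/7.95)^0.1626 = 10.1 × 1.7220 = 17.3927 knots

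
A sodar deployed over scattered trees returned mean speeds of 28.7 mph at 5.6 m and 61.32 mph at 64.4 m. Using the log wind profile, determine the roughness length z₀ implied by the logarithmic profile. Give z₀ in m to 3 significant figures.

z₀ ≈ 0.653 m

Log law: V(z) ∝ ln(z/z₀). With r = V₁/V₂ = 28.7/61.32 = 0.46804,
r · ln(z₂/z₀) = ln(z₁/z₀) ⇒ ln z₀ = (ln z₁ − r·ln z₂)/(1 − r)
ln z₀ = (1.72277 − 0.46804×4.16511) / 0.53196 = -0.4261
z₀ = exp(-0.4261) = 0.6531 m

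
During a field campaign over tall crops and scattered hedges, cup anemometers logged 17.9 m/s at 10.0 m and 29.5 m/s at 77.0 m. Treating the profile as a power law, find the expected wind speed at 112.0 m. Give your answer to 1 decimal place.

32.3 m/s

First find α: α = ln(V₂/V₁)/ln(z₂/z₁) = ln(29.5/17.9)/ln(77.0/10.0) = 0.49959/2.04122 = 0.2448
Extrapolate from 77.0 m to 112.0 m: V₃ = 29.5 × (112.0/77.0)^0.2448 = 29.5 × 1.0960 = 32.3333 m/s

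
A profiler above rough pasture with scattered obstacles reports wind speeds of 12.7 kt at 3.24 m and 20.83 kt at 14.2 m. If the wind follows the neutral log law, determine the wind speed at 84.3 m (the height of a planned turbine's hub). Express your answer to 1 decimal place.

Log law: V ∝ ln(z/z₀). From the pair, with r = V₁/V₂ = 0.60970,
ln z₀ = (ln z₁ − r·ln z₂)/(1 − r) = (1.1756 − 0.60970×2.6532)/0.39030 = -1.1327 → z₀ = 0.3222 m
V₃ = V₁ · ln(z₃/z₀)/ln(z₁/z₀) = 12.7 × 5.5671/2.3083 = 30.6297 kt

30.6 kt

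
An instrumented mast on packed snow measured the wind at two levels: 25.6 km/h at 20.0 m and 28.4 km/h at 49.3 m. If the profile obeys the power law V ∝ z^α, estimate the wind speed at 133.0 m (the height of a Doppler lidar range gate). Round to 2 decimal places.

31.84 km/h

First find α: α = ln(V₂/V₁)/ln(z₂/z₁) = ln(28.4/25.6)/ln(49.3/20.0) = 0.10380/0.90219 = 0.1150
Extrapolate from 49.3 m to 133.0 m: V₃ = 28.4 × (133.0/49.3)^0.1150 = 28.4 × 1.1210 = 31.8350 km/h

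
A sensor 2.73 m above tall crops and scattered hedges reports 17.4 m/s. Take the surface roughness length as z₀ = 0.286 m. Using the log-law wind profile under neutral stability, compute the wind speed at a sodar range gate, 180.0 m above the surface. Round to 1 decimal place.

Log law: V(z) ∝ ln(z/z₀), so V₂/V₁ = ln(z₂/z₀) / ln(z₁/z₀).
ln(180.0/0.286) = 6.4447, ln(2.73/0.286) = 2.2561
V₂ = 17.4 × 6.4447/2.2561 = 17.4 × 2.8566 = 49.7052 m/s

49.7 m/s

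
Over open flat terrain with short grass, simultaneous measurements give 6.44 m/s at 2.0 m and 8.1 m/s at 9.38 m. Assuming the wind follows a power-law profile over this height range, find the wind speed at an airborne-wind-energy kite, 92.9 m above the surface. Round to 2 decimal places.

First find α: α = ln(V₂/V₁)/ln(z₂/z₁) = ln(8.1/6.44)/ln(9.38/2.0) = 0.22934/1.54543 = 0.1484
Extrapolate from 9.38 m to 92.9 m: V₃ = 8.1 × (92.9/9.38)^0.1484 = 8.1 × 1.4053 = 11.3831 m/s

11.38 m/s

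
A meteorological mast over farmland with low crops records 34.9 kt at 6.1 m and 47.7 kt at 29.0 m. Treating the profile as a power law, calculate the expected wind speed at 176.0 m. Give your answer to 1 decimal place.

68.5 kt

First find α: α = ln(V₂/V₁)/ln(z₂/z₁) = ln(47.7/34.9)/ln(29.0/6.1) = 0.31244/1.55901 = 0.2004
Extrapolate from 29.0 m to 176.0 m: V₃ = 47.7 × (176.0/29.0)^0.2004 = 47.7 × 1.4353 = 68.4643 kt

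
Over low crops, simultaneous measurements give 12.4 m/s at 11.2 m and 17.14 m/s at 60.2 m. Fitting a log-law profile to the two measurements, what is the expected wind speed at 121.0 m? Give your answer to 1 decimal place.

19.1 m/s

Log law: V ∝ ln(z/z₀). From the pair, with r = V₁/V₂ = 0.72345,
ln z₀ = (ln z₁ − r·ln z₂)/(1 − r) = (2.4159 − 0.72345×4.0977)/0.27655 = -1.9836 → z₀ = 0.1376 m
V₃ = V₁ · ln(z₃/z₀)/ln(z₁/z₀) = 12.4 × 6.7794/4.3995 = 19.1076 m/s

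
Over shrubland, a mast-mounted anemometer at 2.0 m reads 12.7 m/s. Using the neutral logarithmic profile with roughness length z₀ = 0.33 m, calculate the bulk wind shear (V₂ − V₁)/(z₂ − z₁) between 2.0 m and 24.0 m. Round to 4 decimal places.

0.7961 m/s/m

Log law: V₂ = V₁ · ln(z₂/z₀)/ln(z₁/z₀) = 12.7 × 4.2867/1.8018 = 30.2148 m/s
ΔV/Δz = (30.2148 − 12.7)/(24.0 − 2.0) = 17.5148/22.0000 = 0.79613 m/s/m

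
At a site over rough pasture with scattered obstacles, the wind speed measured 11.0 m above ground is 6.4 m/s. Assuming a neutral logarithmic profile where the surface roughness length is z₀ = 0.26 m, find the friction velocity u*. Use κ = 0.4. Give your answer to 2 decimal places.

Log law: V(z) = (u*/κ) · ln(z/z₀) ⇒ u* = κ · V / ln(z/z₀)
u* = 0.4 × 6.4 / ln(11.0/0.26) = 0.4 × 6.4 / 3.7450
   = 2.5600 / 3.7450 = 0.6836 m/s

u* ≈ 0.68 m/s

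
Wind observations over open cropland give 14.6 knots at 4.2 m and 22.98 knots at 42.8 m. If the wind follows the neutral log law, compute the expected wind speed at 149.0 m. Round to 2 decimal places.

Log law: V ∝ ln(z/z₀). From the pair, with r = V₁/V₂ = 0.63534,
ln z₀ = (ln z₁ − r·ln z₂)/(1 − r) = (1.4351 − 0.63534×3.7565)/0.36466 = -2.6095 → z₀ = 0.07357 m
V₃ = V₁ · ln(z₃/z₀)/ln(z₁/z₀) = 14.6 × 7.6134/4.0445 = 27.4829 knots

27.48 knots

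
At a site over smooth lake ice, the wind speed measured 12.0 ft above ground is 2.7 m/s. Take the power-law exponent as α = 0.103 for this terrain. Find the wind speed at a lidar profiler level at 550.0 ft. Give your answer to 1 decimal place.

4.0 m/s

Power-law profile: V₂ = V₁ · (z₂/z₁)^α
V₂ = 2.7 × (550.0/12.0)^0.103 = 2.7 × (45.8333)^0.103
    = 2.7 × 1.4829 = 4.0037 m/s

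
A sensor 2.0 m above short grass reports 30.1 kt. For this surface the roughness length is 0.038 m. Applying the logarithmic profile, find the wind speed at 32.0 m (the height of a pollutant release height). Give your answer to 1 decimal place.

51.2 kt

Log law: V(z) ∝ ln(z/z₀), so V₂/V₁ = ln(z₂/z₀) / ln(z₁/z₀).
ln(32.0/0.038) = 6.7359, ln(2.0/0.038) = 3.9633
V₂ = 30.1 × 6.7359/3.9633 = 30.1 × 1.6996 = 51.1568 kt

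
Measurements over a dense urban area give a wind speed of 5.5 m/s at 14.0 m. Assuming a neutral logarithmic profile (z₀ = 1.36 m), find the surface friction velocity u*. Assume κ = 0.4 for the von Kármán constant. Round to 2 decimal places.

Log law: V(z) = (u*/κ) · ln(z/z₀) ⇒ u* = κ · V / ln(z/z₀)
u* = 0.4 × 5.5 / ln(14.0/1.36) = 0.4 × 5.5 / 2.3316
   = 2.2000 / 2.3316 = 0.9436 m/s

u* ≈ 0.94 m/s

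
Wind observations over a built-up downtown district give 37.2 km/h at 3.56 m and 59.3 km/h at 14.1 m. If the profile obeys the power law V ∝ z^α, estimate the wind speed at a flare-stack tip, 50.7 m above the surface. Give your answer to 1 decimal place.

First find α: α = ln(V₂/V₁)/ln(z₂/z₁) = ln(59.3/37.2)/ln(14.1/3.56) = 0.46630/1.37641 = 0.3388
Extrapolate from 14.1 m to 50.7 m: V₃ = 59.3 × (50.7/14.1)^0.3388 = 59.3 × 1.5427 = 91.4838 km/h

91.5 km/h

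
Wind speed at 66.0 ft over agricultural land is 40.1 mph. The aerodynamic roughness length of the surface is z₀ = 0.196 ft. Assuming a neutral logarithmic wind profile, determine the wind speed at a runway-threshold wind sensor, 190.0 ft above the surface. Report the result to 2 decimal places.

Log law: V(z) ∝ ln(z/z₀), so V₂/V₁ = ln(z₂/z₀) / ln(z₁/z₀).
ln(190.0/0.196) = 6.8767, ln(66.0/0.196) = 5.8193
V₂ = 40.1 × 6.8767/5.8193 = 40.1 × 1.1817 = 47.3862 mph

47.39 mph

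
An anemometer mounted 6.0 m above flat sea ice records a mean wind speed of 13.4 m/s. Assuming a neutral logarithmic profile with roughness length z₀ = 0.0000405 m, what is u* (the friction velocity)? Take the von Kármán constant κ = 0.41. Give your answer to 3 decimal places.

u* ≈ 0.461 m/s

Log law: V(z) = (u*/κ) · ln(z/z₀) ⇒ u* = κ · V / ln(z/z₀)
u* = 0.41 × 13.4 / ln(6.0/0.0000405) = 0.41 × 13.4 / 11.9060
   = 5.4940 / 11.9060 = 0.4614 m/s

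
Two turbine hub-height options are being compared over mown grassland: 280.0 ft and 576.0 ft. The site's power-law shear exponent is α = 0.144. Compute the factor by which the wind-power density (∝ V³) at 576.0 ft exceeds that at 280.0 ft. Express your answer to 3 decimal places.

Speed ratio: V_B/V_A = (z_B/z_A)^α = (576.0/280.0)^0.144 = (2.0571)^0.144 = 1.10946
Power-density ratio: P_B/P_A = (V_B/V_A)³ = (1.10946)³ = 1.36562

1.366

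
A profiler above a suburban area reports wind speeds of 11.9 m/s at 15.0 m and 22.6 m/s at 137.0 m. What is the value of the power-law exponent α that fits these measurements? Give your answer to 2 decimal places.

Power law: V₂/V₁ = (z₂/z₁)^α ⇒ α = ln(V₂/V₁) / ln(z₂/z₁)
α = ln(22.6/11.9) / ln(137.0/15.0) = ln(1.8992) / ln(9.1333)
  = 0.64141 / 2.21193 = 0.28998

α ≈ 0.29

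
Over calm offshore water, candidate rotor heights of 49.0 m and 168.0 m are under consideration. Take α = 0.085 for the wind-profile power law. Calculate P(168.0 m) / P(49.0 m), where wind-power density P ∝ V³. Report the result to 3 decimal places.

Speed ratio: V_B/V_A = (z_B/z_A)^α = (168.0/49.0)^0.085 = (3.4286)^0.085 = 1.11041
Power-density ratio: P_B/P_A = (V_B/V_A)³ = (1.11041)³ = 1.36916

1.369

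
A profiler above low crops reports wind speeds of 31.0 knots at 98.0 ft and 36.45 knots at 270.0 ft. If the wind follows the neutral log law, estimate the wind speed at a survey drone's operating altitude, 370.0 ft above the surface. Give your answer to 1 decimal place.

Log law: V ∝ ln(z/z₀). From the pair, with r = V₁/V₂ = 0.85048,
ln z₀ = (ln z₁ − r·ln z₂)/(1 − r) = (4.5850 − 0.85048×5.5984)/0.14952 = -1.1796 → z₀ = 0.3074 ft
V₃ = V₁ · ln(z₃/z₀)/ln(z₁/z₀) = 31.0 × 7.0931/5.7646 = 38.1444 knots

38.1 knots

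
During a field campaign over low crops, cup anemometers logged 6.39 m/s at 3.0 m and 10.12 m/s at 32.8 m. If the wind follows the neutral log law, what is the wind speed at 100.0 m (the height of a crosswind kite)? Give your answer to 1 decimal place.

11.9 m/s

Log law: V ∝ ln(z/z₀). From the pair, with r = V₁/V₂ = 0.63142,
ln z₀ = (ln z₁ − r·ln z₂)/(1 − r) = (1.0986 − 0.63142×3.4904)/0.36858 = -2.9989 → z₀ = 0.04984 m
V₃ = V₁ · ln(z₃/z₀)/ln(z₁/z₀) = 6.39 × 7.6041/4.0975 = 11.8584 m/s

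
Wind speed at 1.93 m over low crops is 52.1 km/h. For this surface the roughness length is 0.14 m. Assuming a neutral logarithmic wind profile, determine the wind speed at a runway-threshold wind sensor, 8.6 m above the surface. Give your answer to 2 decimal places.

Log law: V(z) ∝ ln(z/z₀), so V₂/V₁ = ln(z₂/z₀) / ln(z₁/z₀).
ln(8.6/0.14) = 4.1179, ln(1.93/0.14) = 2.6236
V₂ = 52.1 × 4.1179/2.6236 = 52.1 × 1.5695 = 81.7726 km/h

81.77 km/h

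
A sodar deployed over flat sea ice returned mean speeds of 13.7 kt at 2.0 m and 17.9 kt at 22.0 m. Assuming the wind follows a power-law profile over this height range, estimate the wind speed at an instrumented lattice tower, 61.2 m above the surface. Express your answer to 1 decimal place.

20.1 kt

First find α: α = ln(V₂/V₁)/ln(z₂/z₁) = ln(17.9/13.7)/ln(22.0/2.0) = 0.26740/2.39790 = 0.1115
Extrapolate from 22.0 m to 61.2 m: V₃ = 17.9 × (61.2/22.0)^0.1115 = 17.9 × 1.1209 = 20.0633 kt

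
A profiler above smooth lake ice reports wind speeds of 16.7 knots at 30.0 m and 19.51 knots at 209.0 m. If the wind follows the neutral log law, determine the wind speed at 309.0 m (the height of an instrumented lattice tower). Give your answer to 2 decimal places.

Log law: V ∝ ln(z/z₀). From the pair, with r = V₁/V₂ = 0.85597,
ln z₀ = (ln z₁ − r·ln z₂)/(1 − r) = (3.4012 − 0.85597×5.3423)/0.14403 = -8.1351 → z₀ = 0.0002931 m
V₃ = V₁ · ln(z₃/z₀)/ln(z₁/z₀) = 16.7 × 13.8684/11.5363 = 20.0760 knots

20.08 knots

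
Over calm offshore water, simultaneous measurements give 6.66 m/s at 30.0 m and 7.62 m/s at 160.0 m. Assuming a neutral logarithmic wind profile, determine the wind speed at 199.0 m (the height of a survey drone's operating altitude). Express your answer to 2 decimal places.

7.75 m/s

Log law: V ∝ ln(z/z₀). From the pair, with r = V₁/V₂ = 0.87402,
ln z₀ = (ln z₁ − r·ln z₂)/(1 − r) = (3.4012 − 0.87402×5.0752)/0.12598 = -8.2120 → z₀ = 0.0002714 m
V₃ = V₁ · ln(z₃/z₀)/ln(z₁/z₀) = 6.66 × 13.5053/11.6132 = 7.7451 m/s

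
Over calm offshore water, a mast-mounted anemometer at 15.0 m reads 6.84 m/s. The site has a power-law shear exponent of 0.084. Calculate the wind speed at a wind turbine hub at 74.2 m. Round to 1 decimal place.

7.8 m/s

Power-law profile: V₂ = V₁ · (z₂/z₁)^α
V₂ = 6.84 × (74.2/15.0)^0.084 = 6.84 × (4.9467)^0.084
    = 6.84 × 1.1437 = 7.8231 m/s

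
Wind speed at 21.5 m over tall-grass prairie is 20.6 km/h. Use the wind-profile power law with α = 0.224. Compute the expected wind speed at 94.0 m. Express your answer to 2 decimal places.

Power-law profile: V₂ = V₁ · (z₂/z₁)^α
V₂ = 20.6 × (94.0/21.5)^0.224 = 20.6 × (4.3721)^0.224
    = 20.6 × 1.3916 = 28.6670 km/h

28.67 km/h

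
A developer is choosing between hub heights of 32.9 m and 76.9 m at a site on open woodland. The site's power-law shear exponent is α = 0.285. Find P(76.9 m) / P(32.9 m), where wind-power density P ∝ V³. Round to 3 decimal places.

2.067

Speed ratio: V_B/V_A = (z_B/z_A)^α = (76.9/32.9)^0.285 = (2.3374)^0.285 = 1.27376
Power-density ratio: P_B/P_A = (V_B/V_A)³ = (1.27376)³ = 2.06664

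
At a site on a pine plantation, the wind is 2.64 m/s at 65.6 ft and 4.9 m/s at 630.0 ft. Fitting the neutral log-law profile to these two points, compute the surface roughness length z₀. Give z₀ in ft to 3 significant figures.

Log law: V(z) ∝ ln(z/z₀). With r = V₁/V₂ = 2.64/4.9 = 0.53878,
r · ln(z₂/z₀) = ln(z₁/z₀) ⇒ ln z₀ = (ln z₁ − r·ln z₂)/(1 − r)
ln z₀ = (4.18358 − 0.53878×6.44572) / 0.46122 = 1.5411
z₀ = exp(1.5411) = 4.670 ft

z₀ ≈ 4.67 ft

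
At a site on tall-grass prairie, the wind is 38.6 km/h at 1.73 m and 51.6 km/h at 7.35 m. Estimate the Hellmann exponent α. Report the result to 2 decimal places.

Power law: V₂/V₁ = (z₂/z₁)^α ⇒ α = ln(V₂/V₁) / ln(z₂/z₁)
α = ln(51.6/38.6) / ln(7.35/1.73) = ln(1.3368) / ln(4.2486)
  = 0.29027 / 1.44658 = 0.20066

α ≈ 0.20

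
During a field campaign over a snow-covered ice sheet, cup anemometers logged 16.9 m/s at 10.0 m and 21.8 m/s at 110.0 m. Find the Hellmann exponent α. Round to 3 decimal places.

α ≈ 0.106

Power law: V₂/V₁ = (z₂/z₁)^α ⇒ α = ln(V₂/V₁) / ln(z₂/z₁)
α = ln(21.8/16.9) / ln(110.0/10.0) = ln(1.2899) / ln(11.0000)
  = 0.25460 / 2.39790 = 0.10617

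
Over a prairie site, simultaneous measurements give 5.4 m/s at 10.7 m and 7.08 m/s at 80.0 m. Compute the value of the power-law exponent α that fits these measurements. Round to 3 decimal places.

Power law: V₂/V₁ = (z₂/z₁)^α ⇒ α = ln(V₂/V₁) / ln(z₂/z₁)
α = ln(7.08/5.4) / ln(80.0/10.7) = ln(1.3111) / ln(7.4766)
  = 0.27087 / 2.01178 = 0.13464

α ≈ 0.135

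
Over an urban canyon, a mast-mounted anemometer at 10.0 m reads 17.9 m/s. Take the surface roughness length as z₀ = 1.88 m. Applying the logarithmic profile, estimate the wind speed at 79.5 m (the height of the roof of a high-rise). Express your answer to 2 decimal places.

Log law: V(z) ∝ ln(z/z₀), so V₂/V₁ = ln(z₂/z₀) / ln(z₁/z₀).
ln(79.5/1.88) = 3.7445, ln(10.0/1.88) = 1.6713
V₂ = 17.9 × 3.7445/1.6713 = 17.9 × 2.2404 = 40.1040 m/s

40.10 m/s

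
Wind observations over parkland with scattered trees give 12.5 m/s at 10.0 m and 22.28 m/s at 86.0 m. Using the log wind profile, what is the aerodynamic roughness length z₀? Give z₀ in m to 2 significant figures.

z₀ ≈ 0.64 m

Log law: V(z) ∝ ln(z/z₀). With r = V₁/V₂ = 12.5/22.28 = 0.56104,
r · ln(z₂/z₀) = ln(z₁/z₀) ⇒ ln z₀ = (ln z₁ − r·ln z₂)/(1 − r)
ln z₀ = (2.30259 − 0.56104×4.45435) / 0.43896 = -0.4476
z₀ = exp(-0.4476) = 0.6391 m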